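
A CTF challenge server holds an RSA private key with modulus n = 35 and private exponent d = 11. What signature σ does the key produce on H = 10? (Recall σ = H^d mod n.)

H^2 ≡ 10^2 = 100 ≡ 30
H^4 ≡ 30^2 = 900 ≡ 25
H^8 ≡ 25^2 = 625 ≡ 30
11 = 8 + 2 + 1, so H^11 ≡ 30·30·10 ≡ 5 (mod 35)

5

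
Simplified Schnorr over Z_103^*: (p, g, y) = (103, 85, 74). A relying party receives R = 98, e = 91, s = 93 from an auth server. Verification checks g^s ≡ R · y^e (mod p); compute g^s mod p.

80

85^93 mod 103 = 80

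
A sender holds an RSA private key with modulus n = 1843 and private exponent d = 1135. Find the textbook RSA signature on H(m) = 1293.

1369

(H(m))^2 ≡ 1293^2 = 1671849 ≡ 248
(H(m))^4 ≡ 248^2 = 61504 ≡ 685
(H(m))^8 ≡ 685^2 = 469225 ≡ 1103
(H(m))^16 ≡ 1103^2 = 1216609 ≡ 229
(H(m))^32 ≡ 229^2 = 52441 ≡ 837
(H(m))^64 ≡ 837^2 = 700569 ≡ 229
(H(m))^128 ≡ 229^2 = 52441 ≡ 837
(H(m))^256 ≡ 837^2 = 700569 ≡ 229
(H(m))^512 ≡ 229^2 = 52441 ≡ 837
(H(m))^1024 ≡ 837^2 = 700569 ≡ 229
1135 = 1024 + 64 + 32 + 8 + 4 + 2 + 1, so (H(m))^1135 ≡ 229·229·837·1103·685·248·1293 ≡ 1369 (mod 1843)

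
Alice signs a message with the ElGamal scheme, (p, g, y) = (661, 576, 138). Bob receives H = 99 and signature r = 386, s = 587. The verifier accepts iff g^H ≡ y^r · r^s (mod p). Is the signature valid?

valid

Left side g^H mod p:
576^2 = 331776 ≡ 615
576^4 ≡ 615^2 = 378225 ≡ 133
576^8 ≡ 133^2 = 17689 ≡ 503
576^16 ≡ 503^2 = 253009 ≡ 507
576^32 ≡ 507^2 = 257049 ≡ 581
576^64 ≡ 581^2 = 337561 ≡ 451
99 = 64 + 32 + 2 + 1, so 576^99 ≡ 451·581·615·576 ≡ 464 (mod 661)
Right side y^r · r^s mod p:
138^2 = 19044 ≡ 536
138^4 ≡ 536^2 = 287296 ≡ 422
138^8 ≡ 422^2 = 178084 ≡ 275
138^16 ≡ 275^2 = 75625 ≡ 271
138^32 ≡ 271^2 = 73441 ≡ 70
138^64 ≡ 70^2 = 4900 ≡ 273
138^128 ≡ 273^2 = 74529 ≡ 497
138^256 ≡ 497^2 = 247009 ≡ 456
386 = 256 + 128 + 2, so 138^386 ≡ 456·497·536 ≡ 138 (mod 661)
386^2 = 148996 ≡ 271
386^4 ≡ 271^2 = 73441 ≡ 70
386^8 ≡ 70^2 = 4900 ≡ 273
386^16 ≡ 273^2 = 74529 ≡ 497
386^32 ≡ 497^2 = 247009 ≡ 456
386^64 ≡ 456^2 = 207936 ≡ 382
386^128 ≡ 382^2 = 145924 ≡ 504
386^256 ≡ 504^2 = 254016 ≡ 192
386^512 ≡ 192^2 = 36864 ≡ 509
587 = 512 + 64 + 8 + 2 + 1, so 386^587 ≡ 509·382·273·271·386 ≡ 80 (mod 661)
138·80 = 11040 ≡ 464 (mod 661)
464 ≡ 464 (mod 661), so the signature is genuine.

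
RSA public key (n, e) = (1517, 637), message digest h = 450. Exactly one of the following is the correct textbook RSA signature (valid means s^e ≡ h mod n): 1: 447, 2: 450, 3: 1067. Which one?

2

Candidate 1: Squares mod 1517: 447^1≡447, 447^2≡1082, 447^4≡1117, 447^8≡715, 447^16≡1513, 447^32≡16, 447^64≡256, 447^128≡305, 447^256≡488, 447^512≡1492; 637 = 512 + 64 + 32 + 16 + 8 + 4 + 1, so 447^637 ≡ 1492·256·16·1513·715·1117·447 ≡ 1410 (mod 1517)
Candidate 2: Squares mod 1517: 450^1≡450, 450^2≡739, 450^4≡1, 450^8≡1, 450^16≡1, 450^32≡1, 450^64≡1, 450^128≡1, 450^256≡1, 450^512≡1; 637 = 512 + 64 + 32 + 16 + 8 + 4 + 1, so 450^637 ≡ 1·1·1·1·1·1·450 ≡ 450 (mod 1517)
  → matches h = 450
Candidate 3: Squares mod 1517: 1067^1≡1067, 1067^2≡739, 1067^4≡1, 1067^8≡1, 1067^16≡1, 1067^32≡1, 1067^64≡1, 1067^128≡1, 1067^256≡1, 1067^512≡1; 637 = 512 + 64 + 32 + 16 + 8 + 4 + 1, so 1067^637 ≡ 1·1·1·1·1·1·1067 ≡ 1067 (mod 1517)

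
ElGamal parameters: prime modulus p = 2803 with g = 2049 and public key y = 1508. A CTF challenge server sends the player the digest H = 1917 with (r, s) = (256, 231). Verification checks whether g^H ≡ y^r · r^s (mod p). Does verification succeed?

fails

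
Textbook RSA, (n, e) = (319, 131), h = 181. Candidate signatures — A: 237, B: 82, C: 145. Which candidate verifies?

Candidate A: Squares mod 319: 237^1≡237, 237^2≡25, 237^4≡306, 237^8≡169, 237^16≡170, 237^32≡190, 237^64≡53, 237^128≡257; 131 = 128 + 2 + 1, so 237^131 ≡ 257·25·237 ≡ 138 (mod 319)
Candidate B: Squares mod 319: 82^1≡82, 82^2≡25, 82^4≡306, 82^8≡169, 82^16≡170, 82^32≡190, 82^64≡53, 82^128≡257; 131 = 128 + 2 + 1, so 82^131 ≡ 257·25·82 ≡ 181 (mod 319)
  → matches h = 181
Candidate C: Squares mod 319: 145^1≡145, 145^2≡290, 145^4≡203, 145^8≡58, 145^16≡174, 145^32≡290, 145^64≡203, 145^128≡58; 131 = 128 + 2 + 1, so 145^131 ≡ 58·290·145 ≡ 145 (mod 319)

B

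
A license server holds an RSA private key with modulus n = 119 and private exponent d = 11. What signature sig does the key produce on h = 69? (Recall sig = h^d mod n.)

69

h^11 mod 119 = 69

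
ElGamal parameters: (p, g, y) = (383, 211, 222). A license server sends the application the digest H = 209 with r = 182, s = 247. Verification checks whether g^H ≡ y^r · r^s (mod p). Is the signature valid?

invalid

Left side g^H mod p:
211^209 mod 383 = 179
Right side y^r · r^s mod p:
222^182 mod 383 = 138
182^247 mod 383 = 341
138·341 = 47058 ≡ 332 (mod 383)
179 ≠ 332, so verification fails.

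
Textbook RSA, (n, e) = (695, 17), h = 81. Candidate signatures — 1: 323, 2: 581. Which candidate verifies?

2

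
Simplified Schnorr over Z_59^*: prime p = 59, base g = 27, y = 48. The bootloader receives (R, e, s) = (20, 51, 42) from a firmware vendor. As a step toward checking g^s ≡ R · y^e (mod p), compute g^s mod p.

27^2 = 729 ≡ 21
27^4 ≡ 21^2 = 441 ≡ 28
27^8 ≡ 28^2 = 784 ≡ 17
27^16 ≡ 17^2 = 289 ≡ 53
27^32 ≡ 53^2 = 2809 ≡ 36
42 = 32 + 8 + 2, so 27^42 ≡ 36·17·21 ≡ 49 (mod 59)

49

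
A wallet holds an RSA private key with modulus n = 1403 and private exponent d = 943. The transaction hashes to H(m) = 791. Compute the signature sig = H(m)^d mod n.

(H(m))^2 ≡ 791^2 = 625681 ≡ 1346
(H(m))^4 ≡ 1346^2 = 1811716 ≡ 443
(H(m))^8 ≡ 443^2 = 196249 ≡ 1232
(H(m))^16 ≡ 1232^2 = 1517824 ≡ 1181
(H(m))^32 ≡ 1181^2 = 1394761 ≡ 179
(H(m))^64 ≡ 179^2 = 32041 ≡ 1175
(H(m))^128 ≡ 1175^2 = 1380625 ≡ 73
(H(m))^256 ≡ 73^2 = 5329 ≡ 1120
(H(m))^512 ≡ 1120^2 = 1254400 ≡ 118
943 = 512 + 256 + 128 + 32 + 8 + 4 + 2 + 1, so (H(m))^943 ≡ 118·1120·73·179·1232·443·1346·791 ≡ 933 (mod 1403)

933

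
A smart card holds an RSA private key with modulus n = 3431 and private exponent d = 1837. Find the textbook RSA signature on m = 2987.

m^2 ≡ 2987^2 = 8922169 ≡ 1569
m^4 ≡ 1569^2 = 2461761 ≡ 1734
m^8 ≡ 1734^2 = 3006756 ≡ 1200
m^16 ≡ 1200^2 = 1440000 ≡ 2411
m^32 ≡ 2411^2 = 5812921 ≡ 807
m^64 ≡ 807^2 = 651249 ≡ 2790
m^128 ≡ 2790^2 = 7784100 ≡ 2592
m^256 ≡ 2592^2 = 6718464 ≡ 566
m^512 ≡ 566^2 = 320356 ≡ 1273
m^1024 ≡ 1273^2 = 1620529 ≡ 1097
1837 = 1024 + 512 + 256 + 32 + 8 + 4 + 1, so m^1837 ≡ 1097·1273·566·807·1200·1734·2987 ≡ 1527 (mod 3431)

1527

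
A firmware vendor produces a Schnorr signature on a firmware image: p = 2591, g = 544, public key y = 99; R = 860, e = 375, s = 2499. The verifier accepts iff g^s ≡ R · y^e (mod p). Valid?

g^s mod p:
544^2 = 295936 ≡ 562
544^4 ≡ 562^2 = 315844 ≡ 2333
544^8 ≡ 2333^2 = 5442889 ≡ 1789
544^16 ≡ 1789^2 = 3200521 ≡ 636
544^32 ≡ 636^2 = 404496 ≡ 300
544^64 ≡ 300^2 = 90000 ≡ 1906
544^128 ≡ 1906^2 = 3632836 ≡ 254
544^256 ≡ 254^2 = 64516 ≡ 2332
544^512 ≡ 2332^2 = 5438224 ≡ 2306
544^1024 ≡ 2306^2 = 5317636 ≡ 904
544^2048 ≡ 904^2 = 817216 ≡ 1051
2499 = 2048 + 256 + 128 + 64 + 2 + 1, so 544^2499 ≡ 1051·2332·254·1906·562·544 ≡ 1074 (mod 2591)
R · y^e mod p:
99^2 = 9801 ≡ 2028
99^4 ≡ 2028^2 = 4112784 ≡ 867
99^8 ≡ 867^2 = 751689 ≡ 299
99^16 ≡ 299^2 = 89401 ≡ 1307
99^32 ≡ 1307^2 = 1708249 ≡ 780
99^64 ≡ 780^2 = 608400 ≡ 2106
99^128 ≡ 2106^2 = 4435236 ≡ 2035
99^256 ≡ 2035^2 = 4141225 ≡ 807
375 = 256 + 64 + 32 + 16 + 4 + 2 + 1, so 99^375 ≡ 807·2106·780·1307·867·2028·99 ≡ 327 (mod 2591)
860·327 = 281220 ≡ 1392 (mod 2591)
1074 ≠ 1392; the check fails.

no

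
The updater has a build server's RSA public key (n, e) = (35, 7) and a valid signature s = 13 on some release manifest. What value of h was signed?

27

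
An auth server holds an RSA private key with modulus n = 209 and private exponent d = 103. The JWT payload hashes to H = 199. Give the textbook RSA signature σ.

177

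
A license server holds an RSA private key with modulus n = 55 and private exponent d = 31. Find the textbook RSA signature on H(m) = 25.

25

(H(m))^31 mod 55 = 25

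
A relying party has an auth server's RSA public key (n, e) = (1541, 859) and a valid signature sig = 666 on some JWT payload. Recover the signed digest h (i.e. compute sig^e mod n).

666

Squares mod 1541: sig^1≡666, sig^2≡1289, sig^4≡323, sig^8≡1082, sig^16≡1105, sig^32≡553, sig^64≡691, sig^128≡1312, sig^256≡47, sig^512≡668
859 = 512 + 256 + 64 + 16 + 8 + 2 + 1, so sig^859 ≡ 668·47·691·1105·1082·1289·666 ≡ 666 (mod 1541)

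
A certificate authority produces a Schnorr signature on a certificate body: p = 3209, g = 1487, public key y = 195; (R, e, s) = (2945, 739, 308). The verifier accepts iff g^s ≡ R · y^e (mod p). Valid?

g^s mod p:
1487^2 = 2211169 ≡ 168
1487^4 ≡ 168^2 = 28224 ≡ 2552
1487^8 ≡ 2552^2 = 6512704 ≡ 1643
1487^16 ≡ 1643^2 = 2699449 ≡ 680
1487^32 ≡ 680^2 = 462400 ≡ 304
1487^64 ≡ 304^2 = 92416 ≡ 2564
1487^128 ≡ 2564^2 = 6574096 ≡ 2064
1487^256 ≡ 2064^2 = 4260096 ≡ 1753
308 = 256 + 32 + 16 + 4, so 1487^308 ≡ 1753·304·680·2552 ≡ 2679 (mod 3209)
R · y^e mod p:
195^2 = 38025 ≡ 2726
195^4 ≡ 2726^2 = 7431076 ≡ 2241
195^8 ≡ 2241^2 = 5022081 ≡ 3205
195^16 ≡ 3205^2 = 10272025 ≡ 16
195^32 ≡ 16^2 = 256
195^64 ≡ 256^2 = 65536 ≡ 1356
195^128 ≡ 1356^2 = 1838736 ≡ 3188
195^256 ≡ 3188^2 = 10163344 ≡ 441
195^512 ≡ 441^2 = 194481 ≡ 1941
739 = 512 + 128 + 64 + 32 + 2 + 1, so 195^739 ≡ 1941·3188·1356·256·2726·195 ≡ 2506 (mod 3209)
2945·2506 = 7380170 ≡ 2679 (mod 3209)
2679 ≡ 2679 (mod 3209); signature holds.

yes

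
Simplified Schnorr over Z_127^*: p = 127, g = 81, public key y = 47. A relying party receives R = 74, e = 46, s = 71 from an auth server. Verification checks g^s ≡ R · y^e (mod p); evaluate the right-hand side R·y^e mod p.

88

47^2 = 2209 ≡ 50
47^4 ≡ 50^2 = 2500 ≡ 87
47^8 ≡ 87^2 = 7569 ≡ 76
47^16 ≡ 76^2 = 5776 ≡ 61
47^32 ≡ 61^2 = 3721 ≡ 38
46 = 32 + 8 + 4 + 2, so 47^46 ≡ 38·76·87·50 ≡ 87 (mod 127)
R · y^e ≡ 74·87 = 6438 ≡ 88 (mod 127)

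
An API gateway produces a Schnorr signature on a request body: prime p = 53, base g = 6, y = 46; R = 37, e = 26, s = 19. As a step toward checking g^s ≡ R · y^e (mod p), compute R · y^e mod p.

37

46^2 = 2116 ≡ 49
46^4 ≡ 49^2 = 2401 ≡ 16
46^8 ≡ 16^2 = 256 ≡ 44
46^16 ≡ 44^2 = 1936 ≡ 28
26 = 16 + 8 + 2, so 46^26 ≡ 28·44·49 ≡ 1 (mod 53)
R · y^e ≡ 37·1 = 37 ≡ 37 (mod 53)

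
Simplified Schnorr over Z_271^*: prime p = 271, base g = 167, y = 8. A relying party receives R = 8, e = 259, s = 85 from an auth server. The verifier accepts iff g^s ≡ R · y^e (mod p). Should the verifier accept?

g^s mod p:
167^85 mod 271 = 125
R · y^e mod p:
8^259 mod 271 = 185
8·185 = 1480 ≡ 125 (mod 271)
125 ≡ 125 (mod 271); signature holds.

accept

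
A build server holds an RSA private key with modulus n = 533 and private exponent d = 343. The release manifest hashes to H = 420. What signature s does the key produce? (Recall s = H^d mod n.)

303

H^2 ≡ 420^2 = 176400 ≡ 510
H^4 ≡ 510^2 = 260100 ≡ 529
H^8 ≡ 529^2 = 279841 ≡ 16
H^16 ≡ 16^2 = 256
H^32 ≡ 256^2 = 65536 ≡ 510
H^64 ≡ 510^2 = 260100 ≡ 529
H^128 ≡ 529^2 = 279841 ≡ 16
H^256 ≡ 16^2 = 256
343 = 256 + 64 + 16 + 4 + 2 + 1, so H^343 ≡ 256·529·256·529·510·420 ≡ 303 (mod 533)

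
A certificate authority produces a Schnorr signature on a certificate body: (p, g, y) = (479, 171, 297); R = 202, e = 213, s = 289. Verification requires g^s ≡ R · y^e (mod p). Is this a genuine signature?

genuine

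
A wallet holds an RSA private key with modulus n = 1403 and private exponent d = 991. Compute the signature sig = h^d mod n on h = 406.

h^991 mod 1403 = 1119

1119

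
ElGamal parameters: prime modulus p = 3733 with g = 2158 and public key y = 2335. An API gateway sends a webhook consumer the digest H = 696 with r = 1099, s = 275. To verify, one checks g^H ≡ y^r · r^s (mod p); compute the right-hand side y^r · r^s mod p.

1925

Squares mod 3733: 2335^1≡2335, 2335^2≡2045, 2335^4≡1065, 2335^8≡3126, 2335^16≡2615, 2335^32≡3102, 2335^64≡2463, 2335^128≡244, 2335^256≡3541, 2335^512≡3267, 2335^1024≡642
1099 = 1024 + 64 + 8 + 2 + 1, so 2335^1099 ≡ 642·2463·3126·2045·2335 ≡ 3558 (mod 3733)
Squares mod 3733: 1099^1≡1099, 1099^2≡2042, 1099^4≡3, 1099^8≡9, 1099^16≡81, 1099^32≡2828, 1099^64≡1498, 1099^128≡471, 1099^256≡1594
275 = 256 + 16 + 2 + 1, so 1099^275 ≡ 1594·81·2042·1099 ≡ 3722 (mod 3733)
y^r · r^s ≡ 3558·3722 = 13242876 ≡ 1925 (mod 3733)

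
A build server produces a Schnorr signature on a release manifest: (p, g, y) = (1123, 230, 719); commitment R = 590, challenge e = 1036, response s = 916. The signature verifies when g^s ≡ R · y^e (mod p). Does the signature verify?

verifies

g^s mod p:
Squares mod 1123: 230^1≡230, 230^2≡119, 230^4≡685, 230^8≡934, 230^16≡908, 230^32≡182, 230^64≡557, 230^128≡301, 230^256≡761, 230^512≡776
916 = 512 + 256 + 128 + 16 + 4, so 230^916 ≡ 776·761·301·908·685 ≡ 262 (mod 1123)
R · y^e mod p:
Squares mod 1123: 719^1≡719, 719^2≡381, 719^4≡294, 719^8≡1088, 719^16≡102, 719^32≡297, 719^64≡615, 719^128≡897, 719^256≡541, 719^512≡701, 719^1024≡650
1036 = 1024 + 8 + 4, so 719^1036 ≡ 650·1088·294 ≡ 88 (mod 1123)
590·88 = 51920 ≡ 262 (mod 1123)
262 ≡ 262 (mod 1123); signature holds.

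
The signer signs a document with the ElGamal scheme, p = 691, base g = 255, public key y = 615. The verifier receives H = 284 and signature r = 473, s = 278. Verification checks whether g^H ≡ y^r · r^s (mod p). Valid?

Left side g^H mod p:
Squares mod 691: 255^1≡255, 255^2≡71, 255^4≡204, 255^8≡156, 255^16≡151, 255^32≡689, 255^64≡4, 255^128≡16, 255^256≡256
284 = 256 + 16 + 8 + 4, so 255^284 ≡ 256·151·156·204 ≡ 553 (mod 691)
Right side y^r · r^s mod p:
Squares mod 691: 615^1≡615, 615^2≡248, 615^4≡5, 615^8≡25, 615^16≡625, 615^32≡210, 615^64≡567, 615^128≡174, 615^256≡563
473 = 256 + 128 + 64 + 16 + 8 + 1, so 615^473 ≡ 563·174·567·625·25·615 ≡ 174 (mod 691)
Squares mod 691: 473^1≡473, 473^2≡536, 473^4≡531, 473^8≡33, 473^16≡398, 473^32≡165, 473^64≡276, 473^128≡166, 473^256≡607
278 = 256 + 16 + 4 + 2, so 473^278 ≡ 607·398·531·536 ≡ 25 (mod 691)
174·25 = 4350 ≡ 204 (mod 691)
553 ≠ 204, so verification fails.

no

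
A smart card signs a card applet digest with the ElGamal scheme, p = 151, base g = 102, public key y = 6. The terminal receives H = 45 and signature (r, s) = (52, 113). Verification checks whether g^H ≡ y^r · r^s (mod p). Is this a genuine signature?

genuine

Left side g^H mod p:
102^2 = 10404 ≡ 136
102^4 ≡ 136^2 = 18496 ≡ 74
102^8 ≡ 74^2 = 5476 ≡ 40
102^16 ≡ 40^2 = 1600 ≡ 90
102^32 ≡ 90^2 = 8100 ≡ 97
45 = 32 + 8 + 4 + 1, so 102^45 ≡ 97·40·74·102 ≡ 92 (mod 151)
Right side y^r · r^s mod p:
6^2 = 36
6^4 ≡ 36^2 = 1296 ≡ 88
6^8 ≡ 88^2 = 7744 ≡ 43
6^16 ≡ 43^2 = 1849 ≡ 37
6^32 ≡ 37^2 = 1369 ≡ 10
52 = 32 + 16 + 4, so 6^52 ≡ 10·37·88 ≡ 95 (mod 151)
52^2 = 2704 ≡ 137
52^4 ≡ 137^2 = 18769 ≡ 45
52^8 ≡ 45^2 = 2025 ≡ 62
52^16 ≡ 62^2 = 3844 ≡ 69
52^32 ≡ 69^2 = 4761 ≡ 80
52^64 ≡ 80^2 = 6400 ≡ 58
113 = 64 + 32 + 16 + 1, so 52^113 ≡ 58·80·69·52 ≡ 117 (mod 151)
95·117 = 11115 ≡ 92 (mod 151)
92 ≡ 92 (mod 151), so the signature is genuine.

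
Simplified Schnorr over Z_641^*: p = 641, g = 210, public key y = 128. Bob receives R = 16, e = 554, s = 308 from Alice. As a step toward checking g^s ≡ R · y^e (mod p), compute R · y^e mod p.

Squares mod 641: 128^1≡128, 128^2≡359, 128^4≡40, 128^8≡318, 128^16≡487, 128^32≡640, 128^64≡1, 128^128≡1, 128^256≡1, 128^512≡1
554 = 512 + 32 + 8 + 2, so 128^554 ≡ 1·640·318·359 ≡ 577 (mod 641)
R · y^e ≡ 16·577 = 9232 ≡ 258 (mod 641)

258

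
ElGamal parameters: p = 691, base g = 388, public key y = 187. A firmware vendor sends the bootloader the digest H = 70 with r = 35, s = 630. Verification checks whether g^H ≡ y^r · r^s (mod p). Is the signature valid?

invalid

Left side g^H mod p:
388^2 = 150544 ≡ 597
388^4 ≡ 597^2 = 356409 ≡ 544
388^8 ≡ 544^2 = 295936 ≡ 188
388^16 ≡ 188^2 = 35344 ≡ 103
388^32 ≡ 103^2 = 10609 ≡ 244
388^64 ≡ 244^2 = 59536 ≡ 110
70 = 64 + 4 + 2, so 388^70 ≡ 110·544·597 ≡ 471 (mod 691)
Right side y^r · r^s mod p:
187^2 = 34969 ≡ 419
187^4 ≡ 419^2 = 175561 ≡ 47
187^8 ≡ 47^2 = 2209 ≡ 136
187^16 ≡ 136^2 = 18496 ≡ 530
187^32 ≡ 530^2 = 280900 ≡ 354
35 = 32 + 2 + 1, so 187^35 ≡ 354·419·187 ≡ 222 (mod 691)
35^2 = 1225 ≡ 534
35^4 ≡ 534^2 = 285156 ≡ 464
35^8 ≡ 464^2 = 215296 ≡ 395
35^16 ≡ 395^2 = 156025 ≡ 550
35^32 ≡ 550^2 = 302500 ≡ 533
35^64 ≡ 533^2 = 284089 ≡ 88
35^128 ≡ 88^2 = 7744 ≡ 143
35^256 ≡ 143^2 = 20449 ≡ 410
35^512 ≡ 410^2 = 168100 ≡ 187
630 = 512 + 64 + 32 + 16 + 4 + 2, so 35^630 ≡ 187·88·533·550·464·534 ≡ 445 (mod 691)
222·445 = 98790 ≡ 668 (mod 691)
471 ≠ 668, so verification fails.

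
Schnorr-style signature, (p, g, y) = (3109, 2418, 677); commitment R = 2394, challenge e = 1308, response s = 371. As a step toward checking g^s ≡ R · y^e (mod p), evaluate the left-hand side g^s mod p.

2333

Squares mod 3109: 2418^1≡2418, 2418^2≡1804, 2418^4≡2402, 2418^8≡2409, 2418^16≡1887, 2418^32≡964, 2418^64≡2814, 2418^128≡3082, 2418^256≡729
371 = 256 + 64 + 32 + 16 + 2 + 1, so 2418^371 ≡ 729·2814·964·1887·1804·2418 ≡ 2333 (mod 3109)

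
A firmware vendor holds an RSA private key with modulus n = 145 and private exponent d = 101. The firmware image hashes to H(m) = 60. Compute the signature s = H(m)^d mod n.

(H(m))^101 mod 145 = 50

50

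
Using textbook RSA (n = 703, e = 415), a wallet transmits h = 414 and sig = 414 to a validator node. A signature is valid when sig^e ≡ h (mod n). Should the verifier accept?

sig^2 ≡ 414^2 = 171396 ≡ 567
sig^4 ≡ 567^2 = 321489 ≡ 218
sig^8 ≡ 218^2 = 47524 ≡ 423
sig^16 ≡ 423^2 = 178929 ≡ 367
sig^32 ≡ 367^2 = 134689 ≡ 416
sig^64 ≡ 416^2 = 173056 ≡ 118
sig^128 ≡ 118^2 = 13924 ≡ 567
sig^256 ≡ 567^2 = 321489 ≡ 218
415 = 256 + 128 + 16 + 8 + 4 + 2 + 1, so sig^415 ≡ 218·567·367·423·218·567·414 ≡ 414 (mod 703)
414 = h, so the signature checks out.

accept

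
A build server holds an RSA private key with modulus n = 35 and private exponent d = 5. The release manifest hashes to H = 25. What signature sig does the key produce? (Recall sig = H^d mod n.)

Squares mod 35: H^1≡25, H^2≡30, H^4≡25
5 = 4 + 1, so H^5 ≡ 25·25 ≡ 30 (mod 35)

30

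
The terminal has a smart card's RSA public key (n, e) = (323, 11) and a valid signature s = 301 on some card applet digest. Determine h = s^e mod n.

Squares mod 323: s^1≡301, s^2≡161, s^4≡81, s^8≡101
11 = 8 + 2 + 1, so s^11 ≡ 101·161·301 ≡ 142 (mod 323)

142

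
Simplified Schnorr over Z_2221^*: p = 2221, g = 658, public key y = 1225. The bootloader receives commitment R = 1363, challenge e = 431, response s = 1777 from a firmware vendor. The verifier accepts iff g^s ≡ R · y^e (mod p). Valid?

g^s mod p:
658^2 = 432964 ≡ 2090
658^4 ≡ 2090^2 = 4368100 ≡ 1614
658^8 ≡ 1614^2 = 2604996 ≡ 1984
658^16 ≡ 1984^2 = 3936256 ≡ 644
658^32 ≡ 644^2 = 414736 ≡ 1630
658^64 ≡ 1630^2 = 2656900 ≡ 584
658^128 ≡ 584^2 = 341056 ≡ 1243
658^256 ≡ 1243^2 = 1545049 ≡ 1454
658^512 ≡ 1454^2 = 2114116 ≡ 1945
658^1024 ≡ 1945^2 = 3783025 ≡ 662
1777 = 1024 + 512 + 128 + 64 + 32 + 16 + 1, so 658^1777 ≡ 662·1945·1243·584·1630·644·658 ≡ 979 (mod 2221)
R · y^e mod p:
1225^2 = 1500625 ≡ 1450
1225^4 ≡ 1450^2 = 2102500 ≡ 1434
1225^8 ≡ 1434^2 = 2056356 ≡ 1931
1225^16 ≡ 1931^2 = 3728761 ≡ 1923
1225^32 ≡ 1923^2 = 3697929 ≡ 2185
1225^64 ≡ 2185^2 = 4774225 ≡ 1296
1225^128 ≡ 1296^2 = 1679616 ≡ 540
1225^256 ≡ 540^2 = 291600 ≡ 649
431 = 256 + 128 + 32 + 8 + 4 + 2 + 1, so 1225^431 ≡ 649·540·2185·1931·1434·1450·1225 ≡ 1508 (mod 2221)
1363·1508 = 2055404 ≡ 979 (mod 2221)
979 ≡ 979 (mod 2221); signature holds.

yes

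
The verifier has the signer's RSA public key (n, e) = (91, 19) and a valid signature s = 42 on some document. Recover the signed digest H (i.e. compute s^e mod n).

42

s^2 ≡ 42^2 = 1764 ≡ 35
s^4 ≡ 35^2 = 1225 ≡ 42
s^8 ≡ 42^2 = 1764 ≡ 35
s^16 ≡ 35^2 = 1225 ≡ 42
19 = 16 + 2 + 1, so s^19 ≡ 42·35·42 ≡ 42 (mod 91)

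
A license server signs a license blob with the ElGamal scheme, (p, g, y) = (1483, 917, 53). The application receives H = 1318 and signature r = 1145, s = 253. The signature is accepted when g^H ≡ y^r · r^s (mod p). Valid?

Left side g^H mod p:
917^2 = 840889 ≡ 28
917^4 ≡ 28^2 = 784
917^8 ≡ 784^2 = 614656 ≡ 694
917^16 ≡ 694^2 = 481636 ≡ 1144
917^32 ≡ 1144^2 = 1308736 ≡ 730
917^64 ≡ 730^2 = 532900 ≡ 503
917^128 ≡ 503^2 = 253009 ≡ 899
917^256 ≡ 899^2 = 808201 ≡ 1449
917^512 ≡ 1449^2 = 2099601 ≡ 1156
917^1024 ≡ 1156^2 = 1336336 ≡ 153
1318 = 1024 + 256 + 32 + 4 + 2, so 917^1318 ≡ 153·1449·730·784·28 ≡ 921 (mod 1483)
Right side y^r · r^s mod p:
53^2 = 2809 ≡ 1326
53^4 ≡ 1326^2 = 1758276 ≡ 921
53^8 ≡ 921^2 = 848241 ≡ 1448
53^16 ≡ 1448^2 = 2096704 ≡ 1225
53^32 ≡ 1225^2 = 1500625 ≡ 1312
53^64 ≡ 1312^2 = 1721344 ≡ 1064
53^128 ≡ 1064^2 = 1132096 ≡ 567
53^256 ≡ 567^2 = 321489 ≡ 1161
53^512 ≡ 1161^2 = 1347921 ≡ 1357
53^1024 ≡ 1357^2 = 1841449 ≡ 1046
1145 = 1024 + 64 + 32 + 16 + 8 + 1, so 53^1145 ≡ 1046·1064·1312·1225·1448·53 ≡ 899 (mod 1483)
1145^2 = 1311025 ≡ 53
1145^4 ≡ 53^2 = 2809 ≡ 1326
1145^8 ≡ 1326^2 = 1758276 ≡ 921
1145^16 ≡ 921^2 = 848241 ≡ 1448
1145^32 ≡ 1448^2 = 2096704 ≡ 1225
1145^64 ≡ 1225^2 = 1500625 ≡ 1312
1145^128 ≡ 1312^2 = 1721344 ≡ 1064
253 = 128 + 64 + 32 + 16 + 8 + 4 + 1, so 1145^253 ≡ 1064·1312·1225·1448·921·1326·1145 ≡ 1164 (mod 1483)
899·1164 = 1046436 ≡ 921 (mod 1483)
921 ≡ 921 (mod 1483), so the signature is genuine.

yes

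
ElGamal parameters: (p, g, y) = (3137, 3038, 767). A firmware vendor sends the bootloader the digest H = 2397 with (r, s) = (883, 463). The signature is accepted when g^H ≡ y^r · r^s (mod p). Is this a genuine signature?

forged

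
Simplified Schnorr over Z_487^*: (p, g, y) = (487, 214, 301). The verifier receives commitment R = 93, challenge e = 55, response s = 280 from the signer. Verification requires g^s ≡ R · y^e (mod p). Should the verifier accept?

reject

g^s mod p:
214^2 = 45796 ≡ 18
214^4 ≡ 18^2 = 324
214^8 ≡ 324^2 = 104976 ≡ 271
214^16 ≡ 271^2 = 73441 ≡ 391
214^32 ≡ 391^2 = 152881 ≡ 450
214^64 ≡ 450^2 = 202500 ≡ 395
214^128 ≡ 395^2 = 156025 ≡ 185
214^256 ≡ 185^2 = 34225 ≡ 135
280 = 256 + 16 + 8, so 214^280 ≡ 135·391·271 ≡ 84 (mod 487)
R · y^e mod p:
301^2 = 90601 ≡ 19
301^4 ≡ 19^2 = 361
301^8 ≡ 361^2 = 130321 ≡ 292
301^16 ≡ 292^2 = 85264 ≡ 39
301^32 ≡ 39^2 = 1521 ≡ 60
55 = 32 + 16 + 4 + 2 + 1, so 301^55 ≡ 60·39·361·19·301 ≡ 301 (mod 487)
93·301 = 27993 ≡ 234 (mod 487)
84 ≠ 234; the check fails.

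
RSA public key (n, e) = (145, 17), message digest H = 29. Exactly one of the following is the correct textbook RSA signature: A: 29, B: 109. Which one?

A

Candidate A: 29^2 = 841 ≡ 116; 29^4 ≡ 116^2 = 13456 ≡ 116; 29^8 ≡ 116^2 = 13456 ≡ 116; 29^16 ≡ 116^2 = 13456 ≡ 116; 17 = 16 + 1, so 29^17 ≡ 116·29 ≡ 29 (mod 145)
  → matches H = 29
Candidate B: 109^2 = 11881 ≡ 136; 109^4 ≡ 136^2 = 18496 ≡ 81; 109^8 ≡ 81^2 = 6561 ≡ 36; 109^16 ≡ 36^2 = 1296 ≡ 136; 17 = 16 + 1, so 109^17 ≡ 136·109 ≡ 34 (mod 145)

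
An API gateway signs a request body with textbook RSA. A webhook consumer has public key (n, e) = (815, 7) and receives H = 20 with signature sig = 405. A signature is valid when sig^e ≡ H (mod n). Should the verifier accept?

sig^7 mod 815 = 20
20 = H, so the signature checks out.

accept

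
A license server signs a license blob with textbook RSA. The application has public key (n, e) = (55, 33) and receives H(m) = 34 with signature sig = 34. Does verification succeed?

sig^2 ≡ 34^2 = 1156 ≡ 1
sig^4 ≡ 1^2 = 1
sig^8 ≡ 1^2 = 1
sig^16 ≡ 1^2 = 1
sig^32 ≡ 1^2 = 1
33 = 32 + 1, so sig^33 ≡ 1·34 ≡ 34 (mod 55)
34 = H(m), so the signature checks out.

passes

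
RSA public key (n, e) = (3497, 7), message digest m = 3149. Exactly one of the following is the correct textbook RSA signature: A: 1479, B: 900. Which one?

Candidate A: 1479^7 mod 3497 = 3104
Candidate B: 900^7 mod 3497 = 3149
  → matches m = 3149

B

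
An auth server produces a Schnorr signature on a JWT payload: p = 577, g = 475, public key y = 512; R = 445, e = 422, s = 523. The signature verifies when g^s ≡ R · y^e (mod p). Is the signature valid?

invalid

g^s mod p:
475^2 = 225625 ≡ 18
475^4 ≡ 18^2 = 324
475^8 ≡ 324^2 = 104976 ≡ 539
475^16 ≡ 539^2 = 290521 ≡ 290
475^32 ≡ 290^2 = 84100 ≡ 435
475^64 ≡ 435^2 = 189225 ≡ 546
475^128 ≡ 546^2 = 298116 ≡ 384
475^256 ≡ 384^2 = 147456 ≡ 321
475^512 ≡ 321^2 = 103041 ≡ 335
523 = 512 + 8 + 2 + 1, so 475^523 ≡ 335·539·18·475 ≡ 318 (mod 577)
R · y^e mod p:
512^2 = 262144 ≡ 186
512^4 ≡ 186^2 = 34596 ≡ 553
512^8 ≡ 553^2 = 305809 ≡ 576
512^16 ≡ 576^2 = 331776 ≡ 1
512^32 ≡ 1^2 = 1
512^64 ≡ 1^2 = 1
512^128 ≡ 1^2 = 1
512^256 ≡ 1^2 = 1
422 = 256 + 128 + 32 + 4 + 2, so 512^422 ≡ 1·1·1·553·186 ≡ 152 (mod 577)
445·152 = 67640 ≡ 131 (mod 577)
318 ≠ 131; the check fails.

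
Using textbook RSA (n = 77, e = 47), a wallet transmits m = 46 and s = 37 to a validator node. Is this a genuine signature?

forged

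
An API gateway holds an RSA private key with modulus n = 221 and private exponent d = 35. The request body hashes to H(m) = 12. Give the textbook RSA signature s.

(H(m))^2 ≡ 12^2 = 144
(H(m))^4 ≡ 144^2 = 20736 ≡ 183
(H(m))^8 ≡ 183^2 = 33489 ≡ 118
(H(m))^16 ≡ 118^2 = 13924 ≡ 1
(H(m))^32 ≡ 1^2 = 1
35 = 32 + 2 + 1, so (H(m))^35 ≡ 1·144·12 ≡ 181 (mod 221)

181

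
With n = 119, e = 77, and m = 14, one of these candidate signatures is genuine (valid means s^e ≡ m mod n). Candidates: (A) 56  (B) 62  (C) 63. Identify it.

C

Candidate A: Squares mod 119: 56^1≡56, 56^2≡42, 56^4≡98, 56^8≡84, 56^16≡35, 56^32≡35, 56^64≡35; 77 = 64 + 8 + 4 + 1, so 56^77 ≡ 35·84·98·56 ≡ 105 (mod 119)
Candidate B: Squares mod 119: 62^1≡62, 62^2≡36, 62^4≡106, 62^8≡50, 62^16≡1, 62^32≡1, 62^64≡1; 77 = 64 + 8 + 4 + 1, so 62^77 ≡ 1·50·106·62 ≡ 41 (mod 119)
Candidate C: Squares mod 119: 63^1≡63, 63^2≡42, 63^4≡98, 63^8≡84, 63^16≡35, 63^32≡35, 63^64≡35; 77 = 64 + 8 + 4 + 1, so 63^77 ≡ 35·84·98·63 ≡ 14 (mod 119)
  → matches m = 14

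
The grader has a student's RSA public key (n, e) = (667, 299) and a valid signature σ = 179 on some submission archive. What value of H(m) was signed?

370

σ^2 ≡ 179^2 = 32041 ≡ 25
σ^4 ≡ 25^2 = 625
σ^8 ≡ 625^2 = 390625 ≡ 430
σ^16 ≡ 430^2 = 184900 ≡ 141
σ^32 ≡ 141^2 = 19881 ≡ 538
σ^64 ≡ 538^2 = 289444 ≡ 633
σ^128 ≡ 633^2 = 400689 ≡ 489
σ^256 ≡ 489^2 = 239121 ≡ 335
299 = 256 + 32 + 8 + 2 + 1, so σ^299 ≡ 335·538·430·25·179 ≡ 370 (mod 667)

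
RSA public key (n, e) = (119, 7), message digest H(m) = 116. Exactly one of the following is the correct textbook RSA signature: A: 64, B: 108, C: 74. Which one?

Candidate A: Squares mod 119: 64^1≡64, 64^2≡50, 64^4≡1; 7 = 4 + 2 + 1, so 64^7 ≡ 1·50·64 ≡ 106 (mod 119)
Candidate B: Squares mod 119: 108^1≡108, 108^2≡2, 108^4≡4; 7 = 4 + 2 + 1, so 108^7 ≡ 4·2·108 ≡ 31 (mod 119)
Candidate C: Squares mod 119: 74^1≡74, 74^2≡2, 74^4≡4; 7 = 4 + 2 + 1, so 74^7 ≡ 4·2·74 ≡ 116 (mod 119)
  → matches H(m) = 116

C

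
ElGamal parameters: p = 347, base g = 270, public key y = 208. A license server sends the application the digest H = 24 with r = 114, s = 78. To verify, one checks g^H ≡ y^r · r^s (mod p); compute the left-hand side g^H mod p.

270^2 = 72900 ≡ 30
270^4 ≡ 30^2 = 900 ≡ 206
270^8 ≡ 206^2 = 42436 ≡ 102
270^16 ≡ 102^2 = 10404 ≡ 341
24 = 16 + 8, so 270^24 ≡ 341·102 ≡ 82 (mod 347)

82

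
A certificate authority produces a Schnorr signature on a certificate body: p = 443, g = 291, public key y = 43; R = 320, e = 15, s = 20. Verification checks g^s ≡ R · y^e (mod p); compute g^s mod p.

40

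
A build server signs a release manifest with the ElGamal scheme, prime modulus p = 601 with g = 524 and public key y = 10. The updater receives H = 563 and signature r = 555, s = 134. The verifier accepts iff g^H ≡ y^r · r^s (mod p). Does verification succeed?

fails

Left side g^H mod p:
524^2 = 274576 ≡ 520
524^4 ≡ 520^2 = 270400 ≡ 551
524^8 ≡ 551^2 = 303601 ≡ 96
524^16 ≡ 96^2 = 9216 ≡ 201
524^32 ≡ 201^2 = 40401 ≡ 134
524^64 ≡ 134^2 = 17956 ≡ 527
524^128 ≡ 527^2 = 277729 ≡ 67
524^256 ≡ 67^2 = 4489 ≡ 282
524^512 ≡ 282^2 = 79524 ≡ 192
563 = 512 + 32 + 16 + 2 + 1, so 524^563 ≡ 192·134·201·520·524 ≡ 226 (mod 601)
Right side y^r · r^s mod p:
10^2 = 100
10^4 ≡ 100^2 = 10000 ≡ 384
10^8 ≡ 384^2 = 147456 ≡ 211
10^16 ≡ 211^2 = 44521 ≡ 47
10^32 ≡ 47^2 = 2209 ≡ 406
10^64 ≡ 406^2 = 164836 ≡ 162
10^128 ≡ 162^2 = 26244 ≡ 401
10^256 ≡ 401^2 = 160801 ≡ 334
10^512 ≡ 334^2 = 111556 ≡ 371
555 = 512 + 32 + 8 + 2 + 1, so 10^555 ≡ 371·406·211·100·10 ≡ 394 (mod 601)
555^2 = 308025 ≡ 313
555^4 ≡ 313^2 = 97969 ≡ 6
555^8 ≡ 6^2 = 36
555^16 ≡ 36^2 = 1296 ≡ 94
555^32 ≡ 94^2 = 8836 ≡ 422
555^64 ≡ 422^2 = 178084 ≡ 188
555^128 ≡ 188^2 = 35344 ≡ 486
134 = 128 + 4 + 2, so 555^134 ≡ 486·6·313 ≡ 390 (mod 601)
394·390 = 153660 ≡ 405 (mod 601)
226 ≠ 405, so verification fails.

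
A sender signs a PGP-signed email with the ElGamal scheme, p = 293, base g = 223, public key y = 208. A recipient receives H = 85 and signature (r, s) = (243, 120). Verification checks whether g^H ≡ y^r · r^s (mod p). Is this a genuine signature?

Left side g^H mod p:
223^2 = 49729 ≡ 212
223^4 ≡ 212^2 = 44944 ≡ 115
223^8 ≡ 115^2 = 13225 ≡ 40
223^16 ≡ 40^2 = 1600 ≡ 135
223^32 ≡ 135^2 = 18225 ≡ 59
223^64 ≡ 59^2 = 3481 ≡ 258
85 = 64 + 16 + 4 + 1, so 223^85 ≡ 258·135·115·223 ≡ 162 (mod 293)
Right side y^r · r^s mod p:
208^2 = 43264 ≡ 193
208^4 ≡ 193^2 = 37249 ≡ 38
208^8 ≡ 38^2 = 1444 ≡ 272
208^16 ≡ 272^2 = 73984 ≡ 148
208^32 ≡ 148^2 = 21904 ≡ 222
208^64 ≡ 222^2 = 49284 ≡ 60
208^128 ≡ 60^2 = 3600 ≡ 84
243 = 128 + 64 + 32 + 16 + 2 + 1, so 208^243 ≡ 84·60·222·148·193·208 ≡ 48 (mod 293)
243^2 = 59049 ≡ 156
243^4 ≡ 156^2 = 24336 ≡ 17
243^8 ≡ 17^2 = 289
243^16 ≡ 289^2 = 83521 ≡ 16
243^32 ≡ 16^2 = 256
243^64 ≡ 256^2 = 65536 ≡ 197
120 = 64 + 32 + 16 + 8, so 243^120 ≡ 197·256·16·289 ≡ 40 (mod 293)
48·40 = 1920 ≡ 162 (mod 293)
162 ≡ 162 (mod 293), so the signature is genuine.

genuine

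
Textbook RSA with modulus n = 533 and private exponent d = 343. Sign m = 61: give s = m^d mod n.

m^343 mod 533 = 87

87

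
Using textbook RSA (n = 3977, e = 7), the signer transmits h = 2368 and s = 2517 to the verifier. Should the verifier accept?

reject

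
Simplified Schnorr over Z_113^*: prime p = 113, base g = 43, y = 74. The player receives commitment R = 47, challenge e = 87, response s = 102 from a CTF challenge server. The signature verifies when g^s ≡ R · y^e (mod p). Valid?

no

g^s mod p:
43^2 = 1849 ≡ 41
43^4 ≡ 41^2 = 1681 ≡ 99
43^8 ≡ 99^2 = 9801 ≡ 83
43^16 ≡ 83^2 = 6889 ≡ 109
43^32 ≡ 109^2 = 11881 ≡ 16
43^64 ≡ 16^2 = 256 ≡ 30
102 = 64 + 32 + 4 + 2, so 43^102 ≡ 30·16·99·41 ≡ 87 (mod 113)
R · y^e mod p:
74^2 = 5476 ≡ 52
74^4 ≡ 52^2 = 2704 ≡ 105
74^8 ≡ 105^2 = 11025 ≡ 64
74^16 ≡ 64^2 = 4096 ≡ 28
74^32 ≡ 28^2 = 784 ≡ 106
74^64 ≡ 106^2 = 11236 ≡ 49
87 = 64 + 16 + 4 + 2 + 1, so 74^87 ≡ 49·28·105·52·74 ≡ 23 (mod 113)
47·23 = 1081 ≡ 64 (mod 113)
87 ≠ 64; the check fails.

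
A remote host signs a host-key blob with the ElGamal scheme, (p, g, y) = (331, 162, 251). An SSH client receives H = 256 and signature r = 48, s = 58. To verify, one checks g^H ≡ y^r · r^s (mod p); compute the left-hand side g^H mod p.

283

Squares mod 331: 162^1≡162, 162^2≡95, 162^4≡88, 162^8≡131, 162^16≡280, 162^32≡284, 162^64≡223, 162^128≡79, 162^256≡283
162^256 ≡ 283 (mod 331)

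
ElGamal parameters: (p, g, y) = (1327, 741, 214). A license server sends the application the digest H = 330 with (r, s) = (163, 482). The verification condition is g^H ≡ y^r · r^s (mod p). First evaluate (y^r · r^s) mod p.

512

214^2 = 45796 ≡ 678
214^4 ≡ 678^2 = 459684 ≡ 542
214^8 ≡ 542^2 = 293764 ≡ 497
214^16 ≡ 497^2 = 247009 ≡ 187
214^32 ≡ 187^2 = 34969 ≡ 467
214^64 ≡ 467^2 = 218089 ≡ 461
214^128 ≡ 461^2 = 212521 ≡ 201
163 = 128 + 32 + 2 + 1, so 214^163 ≡ 201·467·678·214 ≡ 763 (mod 1327)
163^2 = 26569 ≡ 29
163^4 ≡ 29^2 = 841
163^8 ≡ 841^2 = 707281 ≡ 1317
163^16 ≡ 1317^2 = 1734489 ≡ 100
163^32 ≡ 100^2 = 10000 ≡ 711
163^64 ≡ 711^2 = 505521 ≡ 1261
163^128 ≡ 1261^2 = 1590121 ≡ 375
163^256 ≡ 375^2 = 140625 ≡ 1290
482 = 256 + 128 + 64 + 32 + 2, so 163^482 ≡ 1290·375·1261·711·29 ≡ 752 (mod 1327)
y^r · r^s ≡ 763·752 = 573776 ≡ 512 (mod 1327)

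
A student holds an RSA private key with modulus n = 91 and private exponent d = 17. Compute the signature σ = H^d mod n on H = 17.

75

H^2 ≡ 17^2 = 289 ≡ 16
H^4 ≡ 16^2 = 256 ≡ 74
H^8 ≡ 74^2 = 5476 ≡ 16
H^16 ≡ 16^2 = 256 ≡ 74
17 = 16 + 1, so H^17 ≡ 74·17 ≡ 75 (mod 91)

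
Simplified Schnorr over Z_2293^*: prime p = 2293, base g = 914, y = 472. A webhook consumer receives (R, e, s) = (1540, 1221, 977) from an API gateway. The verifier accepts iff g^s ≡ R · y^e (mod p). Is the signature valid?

g^s mod p:
914^977 mod 2293 = 1244
R · y^e mod p:
472^1221 mod 2293 = 149
1540·149 = 229460 ≡ 160 (mod 2293)
1244 ≠ 160; the check fails.

invalid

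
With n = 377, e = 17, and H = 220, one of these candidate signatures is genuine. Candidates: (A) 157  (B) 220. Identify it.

Candidate A: 157^17 mod 377 = 157
Candidate B: 220^17 mod 377 = 220
  → matches H = 220

B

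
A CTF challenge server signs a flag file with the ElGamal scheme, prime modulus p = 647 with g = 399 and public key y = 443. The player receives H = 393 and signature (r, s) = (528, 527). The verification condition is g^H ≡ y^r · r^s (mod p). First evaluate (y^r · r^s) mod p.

20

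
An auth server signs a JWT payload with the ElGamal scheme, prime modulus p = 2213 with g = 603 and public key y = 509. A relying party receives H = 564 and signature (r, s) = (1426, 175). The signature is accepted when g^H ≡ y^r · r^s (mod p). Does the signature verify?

does not verify

Left side g^H mod p:
603^2 = 363609 ≡ 677
603^4 ≡ 677^2 = 458329 ≡ 238
603^8 ≡ 238^2 = 56644 ≡ 1319
603^16 ≡ 1319^2 = 1739761 ≡ 343
603^32 ≡ 343^2 = 117649 ≡ 360
603^64 ≡ 360^2 = 129600 ≡ 1246
603^128 ≡ 1246^2 = 1552516 ≡ 1203
603^256 ≡ 1203^2 = 1447209 ≡ 2120
603^512 ≡ 2120^2 = 4494400 ≡ 2010
564 = 512 + 32 + 16 + 4, so 603^564 ≡ 2010·360·343·238 ≡ 1532 (mod 2213)
Right side y^r · r^s mod p:
509^2 = 259081 ≡ 160
509^4 ≡ 160^2 = 25600 ≡ 1257
509^8 ≡ 1257^2 = 1580049 ≡ 2180
509^16 ≡ 2180^2 = 4752400 ≡ 1089
509^32 ≡ 1089^2 = 1185921 ≡ 1966
509^64 ≡ 1966^2 = 3865156 ≡ 1258
509^128 ≡ 1258^2 = 1582564 ≡ 269
509^256 ≡ 269^2 = 72361 ≡ 1545
509^512 ≡ 1545^2 = 2387025 ≡ 1411
509^1024 ≡ 1411^2 = 1990921 ≡ 1434
1426 = 1024 + 256 + 128 + 16 + 2, so 509^1426 ≡ 1434·1545·269·1089·160 ≡ 596 (mod 2213)
1426^2 = 2033476 ≡ 1942
1426^4 ≡ 1942^2 = 3771364 ≡ 412
1426^8 ≡ 412^2 = 169744 ≡ 1556
1426^16 ≡ 1556^2 = 2421136 ≡ 114
1426^32 ≡ 114^2 = 12996 ≡ 1931
1426^64 ≡ 1931^2 = 3728761 ≡ 2069
1426^128 ≡ 2069^2 = 4280761 ≡ 819
175 = 128 + 32 + 8 + 4 + 2 + 1, so 1426^175 ≡ 819·1931·1556·412·1942·1426 ≡ 128 (mod 2213)
596·128 = 76288 ≡ 1046 (mod 2213)
1532 ≠ 1046, so verification fails.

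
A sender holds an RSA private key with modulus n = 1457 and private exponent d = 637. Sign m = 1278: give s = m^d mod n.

648

m^2 ≡ 1278^2 = 1633284 ≡ 1444
m^4 ≡ 1444^2 = 2085136 ≡ 169
m^8 ≡ 169^2 = 28561 ≡ 878
m^16 ≡ 878^2 = 770884 ≡ 131
m^32 ≡ 131^2 = 17161 ≡ 1134
m^64 ≡ 1134^2 = 1285956 ≡ 882
m^128 ≡ 882^2 = 777924 ≡ 1343
m^256 ≡ 1343^2 = 1803649 ≡ 1340
m^512 ≡ 1340^2 = 1795600 ≡ 576
637 = 512 + 64 + 32 + 16 + 8 + 4 + 1, so m^637 ≡ 576·882·1134·131·878·169·1278 ≡ 648 (mod 1457)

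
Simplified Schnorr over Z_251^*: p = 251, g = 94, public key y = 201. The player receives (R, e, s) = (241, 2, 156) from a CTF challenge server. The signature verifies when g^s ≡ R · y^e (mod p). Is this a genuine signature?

forged

g^s mod p:
94^156 mod 251 = 123
R · y^e mod p:
201^2 mod 251 = 241
241·241 = 58081 ≡ 100 (mod 251)
123 ≠ 100; the check fails.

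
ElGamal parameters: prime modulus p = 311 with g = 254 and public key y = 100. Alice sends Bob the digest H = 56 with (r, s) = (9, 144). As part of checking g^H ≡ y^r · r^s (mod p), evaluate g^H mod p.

254^2 = 64516 ≡ 139
254^4 ≡ 139^2 = 19321 ≡ 39
254^8 ≡ 39^2 = 1521 ≡ 277
254^16 ≡ 277^2 = 76729 ≡ 223
254^32 ≡ 223^2 = 49729 ≡ 280
56 = 32 + 16 + 8, so 254^56 ≡ 280·223·277 ≡ 237 (mod 311)

237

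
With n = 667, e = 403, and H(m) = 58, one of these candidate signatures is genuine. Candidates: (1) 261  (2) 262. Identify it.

1

Candidate 1: 261^2 = 68121 ≡ 87; 261^4 ≡ 87^2 = 7569 ≡ 232; 261^8 ≡ 232^2 = 53824 ≡ 464; 261^16 ≡ 464^2 = 215296 ≡ 522; 261^32 ≡ 522^2 = 272484 ≡ 348; 261^64 ≡ 348^2 = 121104 ≡ 377; 261^128 ≡ 377^2 = 142129 ≡ 58; 261^256 ≡ 58^2 = 3364 ≡ 29; 403 = 256 + 128 + 16 + 2 + 1, so 261^403 ≡ 29·58·522·87·261 ≡ 58 (mod 667)
  → matches H(m) = 58
Candidate 2: 262^2 = 68644 ≡ 610; 262^4 ≡ 610^2 = 372100 ≡ 581; 262^8 ≡ 581^2 = 337561 ≡ 59; 262^16 ≡ 59^2 = 3481 ≡ 146; 262^32 ≡ 146^2 = 21316 ≡ 639; 262^64 ≡ 639^2 = 408321 ≡ 117; 262^128 ≡ 117^2 = 13689 ≡ 349; 262^256 ≡ 349^2 = 121801 ≡ 407; 403 = 256 + 128 + 16 + 2 + 1, so 262^403 ≡ 407·349·146·610·262 ≡ 349 (mod 667)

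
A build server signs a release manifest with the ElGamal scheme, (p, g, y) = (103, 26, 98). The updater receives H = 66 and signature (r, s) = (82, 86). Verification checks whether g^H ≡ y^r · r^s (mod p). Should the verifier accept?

Left side g^H mod p:
26^2 = 676 ≡ 58
26^4 ≡ 58^2 = 3364 ≡ 68
26^8 ≡ 68^2 = 4624 ≡ 92
26^16 ≡ 92^2 = 8464 ≡ 18
26^32 ≡ 18^2 = 324 ≡ 15
26^64 ≡ 15^2 = 225 ≡ 19
66 = 64 + 2, so 26^66 ≡ 19·58 ≡ 72 (mod 103)
Right side y^r · r^s mod p:
98^2 = 9604 ≡ 25
98^4 ≡ 25^2 = 625 ≡ 7
98^8 ≡ 7^2 = 49
98^16 ≡ 49^2 = 2401 ≡ 32
98^32 ≡ 32^2 = 1024 ≡ 97
98^64 ≡ 97^2 = 9409 ≡ 36
82 = 64 + 16 + 2, so 98^82 ≡ 36·32·25 ≡ 63 (mod 103)
82^2 = 6724 ≡ 29
82^4 ≡ 29^2 = 841 ≡ 17
82^8 ≡ 17^2 = 289 ≡ 83
82^16 ≡ 83^2 = 6889 ≡ 91
82^32 ≡ 91^2 = 8281 ≡ 41
82^64 ≡ 41^2 = 1681 ≡ 33
86 = 64 + 16 + 4 + 2, so 82^86 ≡ 33·91·17·29 ≡ 60 (mod 103)
63·60 = 3780 ≡ 72 (mod 103)
72 ≡ 72 (mod 103), so the signature is genuine.

accept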